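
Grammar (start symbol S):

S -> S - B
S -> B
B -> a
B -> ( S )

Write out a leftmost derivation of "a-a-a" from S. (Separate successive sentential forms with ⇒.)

S ⇒ S-B   [S -> S - B]
S-B ⇒ S-B-B   [S -> S - B]
S-B-B ⇒ B-B-B   [S -> B]
B-B-B ⇒ a-B-B   [B -> a]
a-B-B ⇒ a-a-B   [B -> a]
a-a-B ⇒ a-a-a   [B -> a]

S ⇒ S-B ⇒ S-B-B ⇒ B-B-B ⇒ a-B-B ⇒ a-a-B ⇒ a-a-a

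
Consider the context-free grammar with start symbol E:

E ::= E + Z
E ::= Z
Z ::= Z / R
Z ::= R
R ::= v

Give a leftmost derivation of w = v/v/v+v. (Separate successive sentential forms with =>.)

E => E+Z   [E ::= E + Z]
E+Z => Z+Z   [E ::= Z]
Z+Z => Z/R+Z   [Z ::= Z / R]
Z/R+Z => Z/R/R+Z   [Z ::= Z / R]
Z/R/R+Z => R/R/R+Z   [Z ::= R]
R/R/R+Z => v/R/R+Z   [R ::= v]
v/R/R+Z => v/v/R+Z   [R ::= v]
v/v/R+Z => v/v/v+Z   [R ::= v]
v/v/v+Z => v/v/v+R   [Z ::= R]
v/v/v+R => v/v/v+v   [R ::= v]

E => E+Z => Z+Z => Z/R+Z => Z/R/R+Z => R/R/R+Z => v/R/R+Z => v/v/R+Z => v/v/v+Z => v/v/v+R => v/v/v+v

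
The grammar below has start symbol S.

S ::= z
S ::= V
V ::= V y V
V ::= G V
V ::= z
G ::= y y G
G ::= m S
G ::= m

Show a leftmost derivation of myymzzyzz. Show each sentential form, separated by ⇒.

S ⇒ V   [S ::= V]
V ⇒ GV   [V ::= G V]
GV ⇒ mSV   [G ::= m S]
mSV ⇒ mVV   [S ::= V]
mVV ⇒ mGVV   [V ::= G V]
mGVV ⇒ myyGVV   [G ::= y y G]
myyGVV ⇒ myymSVV   [G ::= m S]
myymSVV ⇒ myymzVV   [S ::= z]
myymzVV ⇒ myymzVyVV   [V ::= V y V]
myymzVyVV ⇒ myymzzyVV   [V ::= z]
myymzzyVV ⇒ myymzzyzV   [V ::= z]
myymzzyzV ⇒ myymzzyzz   [V ::= z]

S ⇒ V ⇒ GV ⇒ mSV ⇒ mVV ⇒ mGVV ⇒ myyGVV ⇒ myymSVV ⇒ myymzVV ⇒ myymzVyVV ⇒ myymzzyVV ⇒ myymzzyzV ⇒ myymzzyzz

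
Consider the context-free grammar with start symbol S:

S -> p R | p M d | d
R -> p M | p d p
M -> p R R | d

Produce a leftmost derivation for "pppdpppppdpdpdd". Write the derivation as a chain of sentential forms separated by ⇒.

S ⇒ pMd ⇒ ppRRd ⇒ pppMRd ⇒ pppdRd ⇒ pppdpMd ⇒ pppdppRRd ⇒ pppdpppMRd ⇒ pppdppppRRRd ⇒ pppdpppppMRRd ⇒ pppdpppppdRRd ⇒ pppdpppppdpMRd ⇒ pppdpppppdpdRd ⇒ pppdpppppdpdpMd ⇒ pppdpppppdpdpdd

S ⇒ pMd   [S -> p M d]
pMd ⇒ ppRRd   [M -> p R R]
ppRRd ⇒ pppMRd   [R -> p M]
pppMRd ⇒ pppdRd   [M -> d]
pppdRd ⇒ pppdpMd   [R -> p M]
pppdpMd ⇒ pppdppRRd   [M -> p R R]
pppdppRRd ⇒ pppdpppMRd   [R -> p M]
pppdpppMRd ⇒ pppdppppRRRd   [M -> p R R]
pppdppppRRRd ⇒ pppdpppppMRRd   [R -> p M]
pppdpppppMRRd ⇒ pppdpppppdRRd   [M -> d]
pppdpppppdRRd ⇒ pppdpppppdpMRd   [R -> p M]
pppdpppppdpMRd ⇒ pppdpppppdpdRd   [M -> d]
pppdpppppdpdRd ⇒ pppdpppppdpdpMd   [R -> p M]
pppdpppppdpdpMd ⇒ pppdpppppdpdpdd   [M -> d]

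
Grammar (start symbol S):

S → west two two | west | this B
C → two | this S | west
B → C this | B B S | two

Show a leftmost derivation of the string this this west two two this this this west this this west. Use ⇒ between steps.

S ⇒ this B ⇒ this B B S ⇒ this C this B S ⇒ this this S this B S ⇒ this this west two two this B S ⇒ this this west two two this C this S ⇒ this this west two two this this S this S ⇒ this this west two two this this this B this S ⇒ this this west two two this this this C this this S ⇒ this this west two two this this this west this this S ⇒ this this west two two this this this west this this west

S ⇒ this B   [S → this B]
this B ⇒ this B B S   [B → B B S]
this B B S ⇒ this C this B S   [B → C this]
this C this B S ⇒ this this S this B S   [C → this S]
this this S this B S ⇒ this this west two two this B S   [S → west two two]
this this west two two this B S ⇒ this this west two two this C this S   [B → C this]
this this west two two this C this S ⇒ this this west two two this this S this S   [C → this S]
this this west two two this this S this S ⇒ this this west two two this this this B this S   [S → this B]
this this west two two this this this B this S ⇒ this this west two two this this this C this this S   [B → C this]
this this west two two this this this C this this S ⇒ this this west two two this this this west this this S   [C → west]
this this west two two this this this west this this S ⇒ this this west two two this this this west this this west   [S → west]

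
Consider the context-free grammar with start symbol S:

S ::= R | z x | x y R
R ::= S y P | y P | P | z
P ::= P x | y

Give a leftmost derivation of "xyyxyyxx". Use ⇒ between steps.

S ⇒ R   [S ::= R]
R ⇒ SyP   [R ::= S y P]
SyP ⇒ xyRyP   [S ::= x y R]
xyRyP ⇒ xyPyP   [R ::= P]
xyPyP ⇒ xyPxyP   [P ::= P x]
xyPxyP ⇒ xyyxyP   [P ::= y]
xyyxyP ⇒ xyyxyPx   [P ::= P x]
xyyxyPx ⇒ xyyxyPxx   [P ::= P x]
xyyxyPxx ⇒ xyyxyyxx   [P ::= y]

S⇒R⇒SyP⇒xyRyP⇒xyPyP⇒xyPxyP⇒xyyxyP⇒xyyxyPx⇒xyyxyPxx⇒xyyxyyxx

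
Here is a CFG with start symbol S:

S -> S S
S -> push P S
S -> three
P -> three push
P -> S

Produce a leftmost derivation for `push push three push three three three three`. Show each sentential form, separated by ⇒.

S ⇒ S S ⇒ push P S S ⇒ push S S S ⇒ push S S S S ⇒ push push P S S S S ⇒ push push three push S S S S ⇒ push push three push three S S S ⇒ push push three push three three S S ⇒ push push three push three three three S ⇒ push push three push three three three three

S ⇒ S S   [S -> S S]
S S ⇒ push P S S   [S -> push P S]
push P S S ⇒ push S S S   [P -> S]
push S S S ⇒ push S S S S   [S -> S S]
push S S S S ⇒ push push P S S S S   [S -> push P S]
push push P S S S S ⇒ push push three push S S S S   [P -> three push]
push push three push S S S S ⇒ push push three push three S S S   [S -> three]
push push three push three S S S ⇒ push push three push three three S S   [S -> three]
push push three push three three S S ⇒ push push three push three three three S   [S -> three]
push push three push three three three S ⇒ push push three push three three three three   [S -> three]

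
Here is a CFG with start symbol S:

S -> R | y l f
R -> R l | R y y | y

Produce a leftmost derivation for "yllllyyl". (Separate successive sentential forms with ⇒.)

S ⇒ R   [S -> R]
R ⇒ Rl   [R -> R l]
Rl ⇒ Ryyl   [R -> R y y]
Ryyl ⇒ Rlyyl   [R -> R l]
Rlyyl ⇒ Rllyyl   [R -> R l]
Rllyyl ⇒ Rlllyyl   [R -> R l]
Rlllyyl ⇒ Rllllyyl   [R -> R l]
Rllllyyl ⇒ yllllyyl   [R -> y]

S⇒R⇒Rl⇒Ryyl⇒Rlyyl⇒Rllyyl⇒Rlllyyl⇒Rllllyyl⇒yllllyyl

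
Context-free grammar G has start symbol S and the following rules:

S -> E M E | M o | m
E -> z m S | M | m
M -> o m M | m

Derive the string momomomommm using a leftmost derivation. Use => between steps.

S=>EME=>MME=>mME=>momME=>momomME=>momomomME=>momomomomME=>momomomommE=>momomomommm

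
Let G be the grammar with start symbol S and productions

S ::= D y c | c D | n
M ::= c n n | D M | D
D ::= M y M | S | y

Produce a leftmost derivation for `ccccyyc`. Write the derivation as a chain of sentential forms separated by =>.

S=>cD=>cS=>ccD=>ccS=>ccDyc=>ccSyc=>cccDyc=>cccSyc=>ccccDyc=>ccccyyc

S => cD   [S ::= c D]
cD => cS   [D ::= S]
cS => ccD   [S ::= c D]
ccD => ccS   [D ::= S]
ccS => ccDyc   [S ::= D y c]
ccDyc => ccSyc   [D ::= S]
ccSyc => cccDyc   [S ::= c D]
cccDyc => cccSyc   [D ::= S]
cccSyc => ccccDyc   [S ::= c D]
ccccDyc => ccccyyc   [D ::= y]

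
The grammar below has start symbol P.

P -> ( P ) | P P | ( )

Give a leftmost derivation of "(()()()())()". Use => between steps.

P => PP => (P)P => (PP)P => (PPP)P => (PPPP)P => (()PPP)P => (()()PP)P => (()()()P)P => (()()()())P => (()()()())()

P => PP   [P -> P P]
PP => (P)P   [P -> ( P )]
(P)P => (PP)P   [P -> P P]
(PP)P => (PPP)P   [P -> P P]
(PPP)P => (PPPP)P   [P -> P P]
(PPPP)P => (()PPP)P   [P -> ( )]
(()PPP)P => (()()PP)P   [P -> ( )]
(()()PP)P => (()()()P)P   [P -> ( )]
(()()()P)P => (()()()())P   [P -> ( )]
(()()()())P => (()()()())()   [P -> ( )]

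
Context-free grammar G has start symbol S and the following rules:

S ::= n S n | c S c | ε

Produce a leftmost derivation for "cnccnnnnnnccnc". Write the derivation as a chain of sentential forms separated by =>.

S=>cSc=>cnSnc=>cncScnc=>cnccSccnc=>cnccnSnccnc=>cnccnnSnnccnc=>cnccnnnSnnnccnc=>cnccnnnnnnccnc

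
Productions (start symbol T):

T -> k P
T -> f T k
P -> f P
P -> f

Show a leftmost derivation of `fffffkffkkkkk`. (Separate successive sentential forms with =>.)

T => fTk   [T -> f T k]
fTk => ffTkk   [T -> f T k]
ffTkk => fffTkkk   [T -> f T k]
fffTkkk => ffffTkkkk   [T -> f T k]
ffffTkkkk => fffffTkkkkk   [T -> f T k]
fffffTkkkkk => fffffkPkkkkk   [T -> k P]
fffffkPkkkkk => fffffkfPkkkkk   [P -> f P]
fffffkfPkkkkk => fffffkffkkkkk   [P -> f]

T=>fTk=>ffTkk=>fffTkkk=>ffffTkkkk=>fffffTkkkkk=>fffffkPkkkkk=>fffffkfPkkkkk=>fffffkffkkkkk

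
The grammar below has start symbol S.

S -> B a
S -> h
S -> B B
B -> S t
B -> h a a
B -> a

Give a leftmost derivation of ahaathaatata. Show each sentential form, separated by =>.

S => BB   [S -> B B]
BB => StB   [B -> S t]
StB => BatB   [S -> B a]
BatB => StatB   [B -> S t]
StatB => BBtatB   [S -> B B]
BBtatB => StBtatB   [B -> S t]
StBtatB => BBtBtatB   [S -> B B]
BBtBtatB => aBtBtatB   [B -> a]
aBtBtatB => ahaatBtatB   [B -> h a a]
ahaatBtatB => ahaathaatatB   [B -> h a a]
ahaathaatatB => ahaathaatata   [B -> a]

S => BB => StB => BatB => StatB => BBtatB => StBtatB => BBtBtatB => aBtBtatB => ahaatBtatB => ahaathaatatB => ahaathaatata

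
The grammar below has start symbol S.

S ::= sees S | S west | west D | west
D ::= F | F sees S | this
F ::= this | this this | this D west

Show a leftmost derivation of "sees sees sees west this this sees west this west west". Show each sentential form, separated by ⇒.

S ⇒ sees S ⇒ sees sees S ⇒ sees sees S west ⇒ sees sees S west west ⇒ sees sees sees S west west ⇒ sees sees sees west D west west ⇒ sees sees sees west F sees S west west ⇒ sees sees sees west this this sees S west west ⇒ sees sees sees west this this sees west D west west ⇒ sees sees sees west this this sees west this west west

S ⇒ sees S   [S ::= sees S]
sees S ⇒ sees sees S   [S ::= sees S]
sees sees S ⇒ sees sees S west   [S ::= S west]
sees sees S west ⇒ sees sees S west west   [S ::= S west]
sees sees S west west ⇒ sees sees sees S west west   [S ::= sees S]
sees sees sees S west west ⇒ sees sees sees west D west west   [S ::= west D]
sees sees sees west D west west ⇒ sees sees sees west F sees S west west   [D ::= F sees S]
sees sees sees west F sees S west west ⇒ sees sees sees west this this sees S west west   [F ::= this this]
sees sees sees west this this sees S west west ⇒ sees sees sees west this this sees west D west west   [S ::= west D]
sees sees sees west this this sees west D west west ⇒ sees sees sees west this this sees west this west west   [D ::= this]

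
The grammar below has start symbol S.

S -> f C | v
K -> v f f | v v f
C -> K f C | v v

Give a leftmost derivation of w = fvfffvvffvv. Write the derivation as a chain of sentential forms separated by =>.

S => fC   [S -> f C]
fC => fKfC   [C -> K f C]
fKfC => fvfffC   [K -> v f f]
fvfffC => fvfffKfC   [C -> K f C]
fvfffKfC => fvfffvvffC   [K -> v v f]
fvfffvvffC => fvfffvvffvv   [C -> v v]

S => fC => fKfC => fvfffC => fvfffKfC => fvfffvvffC => fvfffvvffvv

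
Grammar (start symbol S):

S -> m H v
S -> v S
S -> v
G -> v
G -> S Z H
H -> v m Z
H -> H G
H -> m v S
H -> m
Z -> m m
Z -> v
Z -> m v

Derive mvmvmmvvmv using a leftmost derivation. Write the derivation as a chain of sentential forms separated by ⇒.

S⇒mHv⇒mHGv⇒mvmZGv⇒mvmvGv⇒mvmvSZHv⇒mvmvmHvZHv⇒mvmvmmvZHv⇒mvmvmmvvHv⇒mvmvmmvvmv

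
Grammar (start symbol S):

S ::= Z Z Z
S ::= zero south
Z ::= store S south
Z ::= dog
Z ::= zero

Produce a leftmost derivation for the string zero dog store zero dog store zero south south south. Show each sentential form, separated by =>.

S => Z Z Z   [S ::= Z Z Z]
Z Z Z => zero Z Z   [Z ::= zero]
zero Z Z => zero dog Z   [Z ::= dog]
zero dog Z => zero dog store S south   [Z ::= store S south]
zero dog store S south => zero dog store Z Z Z south   [S ::= Z Z Z]
zero dog store Z Z Z south => zero dog store zero Z Z south   [Z ::= zero]
zero dog store zero Z Z south => zero dog store zero dog Z south   [Z ::= dog]
zero dog store zero dog Z south => zero dog store zero dog store S south south   [Z ::= store S south]
zero dog store zero dog store S south south => zero dog store zero dog store zero south south south   [S ::= zero south]

S => Z Z Z => zero Z Z => zero dog Z => zero dog store S south => zero dog store Z Z Z south => zero dog store zero Z Z south => zero dog store zero dog Z south => zero dog store zero dog store S south south => zero dog store zero dog store zero south south south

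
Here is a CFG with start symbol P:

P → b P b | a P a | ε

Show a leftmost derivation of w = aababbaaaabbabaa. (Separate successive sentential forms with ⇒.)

P ⇒ aPa ⇒ aaPaa ⇒ aabPbaa ⇒ aabaPabaa ⇒ aababPbabaa ⇒ aababbPbbabaa ⇒ aababbaPabbabaa ⇒ aababbaaPaabbabaa ⇒ aababbaaaabbabaa

P ⇒ aPa   [P → a P a]
aPa ⇒ aaPaa   [P → a P a]
aaPaa ⇒ aabPbaa   [P → b P b]
aabPbaa ⇒ aabaPabaa   [P → a P a]
aabaPabaa ⇒ aababPbabaa   [P → b P b]
aababPbabaa ⇒ aababbPbbabaa   [P → b P b]
aababbPbbabaa ⇒ aababbaPabbabaa   [P → a P a]
aababbaPabbabaa ⇒ aababbaaPaabbabaa   [P → a P a]
aababbaaPaabbabaa ⇒ aababbaaaabbabaa   [P → ε]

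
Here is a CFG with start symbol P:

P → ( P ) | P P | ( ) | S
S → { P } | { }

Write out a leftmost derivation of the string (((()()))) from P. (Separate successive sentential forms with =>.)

P => (P) => ((P)) => (((P))) => (((PP))) => (((()P))) => (((()())))

P => (P)   [P → ( P )]
(P) => ((P))   [P → ( P )]
((P)) => (((P)))   [P → ( P )]
(((P))) => (((PP)))   [P → P P]
(((PP))) => (((()P)))   [P → ( )]
(((()P))) => (((()())))   [P → ( )]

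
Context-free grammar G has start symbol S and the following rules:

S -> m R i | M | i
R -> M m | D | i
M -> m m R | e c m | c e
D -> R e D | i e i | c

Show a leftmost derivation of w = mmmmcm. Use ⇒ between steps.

S ⇒ M ⇒ mmR ⇒ mmMm ⇒ mmmmRm ⇒ mmmmDm ⇒ mmmmcm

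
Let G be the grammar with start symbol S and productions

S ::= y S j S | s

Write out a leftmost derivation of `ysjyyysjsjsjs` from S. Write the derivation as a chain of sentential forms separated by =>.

S => ySjS => ysjS => ysjySjS => ysjyySjSjS => ysjyyySjSjSjS => ysjyyysjSjSjS => ysjyyysjsjSjS => ysjyyysjsjsjS => ysjyyysjsjsjs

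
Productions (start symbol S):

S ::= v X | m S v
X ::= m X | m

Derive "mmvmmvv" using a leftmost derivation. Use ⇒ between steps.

S ⇒ mSv   [S ::= m S v]
mSv ⇒ mmSvv   [S ::= m S v]
mmSvv ⇒ mmvXvv   [S ::= v X]
mmvXvv ⇒ mmvmXvv   [X ::= m X]
mmvmXvv ⇒ mmvmmvv   [X ::= m]

S⇒mSv⇒mmSvv⇒mmvXvv⇒mmvmXvv⇒mmvmmvv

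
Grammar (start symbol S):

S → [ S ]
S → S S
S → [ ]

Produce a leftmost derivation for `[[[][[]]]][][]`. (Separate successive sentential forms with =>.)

S => SS   [S → S S]
SS => SSS   [S → S S]
SSS => [S]SS   [S → [ S ]]
[S]SS => [[S]]SS   [S → [ S ]]
[[S]]SS => [[SS]]SS   [S → S S]
[[SS]]SS => [[[]S]]SS   [S → [ ]]
[[[]S]]SS => [[[][S]]]SS   [S → [ S ]]
[[[][S]]]SS => [[[][[]]]]SS   [S → [ ]]
[[[][[]]]]SS => [[[][[]]]][]S   [S → [ ]]
[[[][[]]]][]S => [[[][[]]]][][]   [S → [ ]]

S=>SS=>SSS=>[S]SS=>[[S]]SS=>[[SS]]SS=>[[[]S]]SS=>[[[][S]]]SS=>[[[][[]]]]SS=>[[[][[]]]][]S=>[[[][[]]]][][]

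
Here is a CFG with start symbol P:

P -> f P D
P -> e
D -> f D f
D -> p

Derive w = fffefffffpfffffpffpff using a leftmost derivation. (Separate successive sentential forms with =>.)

P => fPD   [P -> f P D]
fPD => ffPDD   [P -> f P D]
ffPDD => fffPDDD   [P -> f P D]
fffPDDD => fffeDDD   [P -> e]
fffeDDD => fffefDfDD   [D -> f D f]
fffefDfDD => fffeffDffDD   [D -> f D f]
fffeffDffDD => fffefffDfffDD   [D -> f D f]
fffefffDfffDD => fffeffffDffffDD   [D -> f D f]
fffeffffDffffDD => fffefffffDfffffDD   [D -> f D f]
fffefffffDfffffDD => fffefffffpfffffDD   [D -> p]
fffefffffpfffffDD => fffefffffpfffffpD   [D -> p]
fffefffffpfffffpD => fffefffffpfffffpfDf   [D -> f D f]
fffefffffpfffffpfDf => fffefffffpfffffpffDff   [D -> f D f]
fffefffffpfffffpffDff => fffefffffpfffffpffpff   [D -> p]

P=>fPD=>ffPDD=>fffPDDD=>fffeDDD=>fffefDfDD=>fffeffDffDD=>fffefffDfffDD=>fffeffffDffffDD=>fffefffffDfffffDD=>fffefffffpfffffDD=>fffefffffpfffffpD=>fffefffffpfffffpfDf=>fffefffffpfffffpffDff=>fffefffffpfffffpffpff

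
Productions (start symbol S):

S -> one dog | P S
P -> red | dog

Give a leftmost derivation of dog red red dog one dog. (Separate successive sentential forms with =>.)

S => P S => dog S => dog P S => dog red S => dog red P S => dog red red S => dog red red P S => dog red red dog S => dog red red dog one dog

S => P S   [S -> P S]
P S => dog S   [P -> dog]
dog S => dog P S   [S -> P S]
dog P S => dog red S   [P -> red]
dog red S => dog red P S   [S -> P S]
dog red P S => dog red red S   [P -> red]
dog red red S => dog red red P S   [S -> P S]
dog red red P S => dog red red dog S   [P -> dog]
dog red red dog S => dog red red dog one dog   [S -> one dog]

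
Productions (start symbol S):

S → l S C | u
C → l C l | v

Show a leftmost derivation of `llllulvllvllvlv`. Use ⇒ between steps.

S ⇒ lSC   [S → l S C]
lSC ⇒ llSCC   [S → l S C]
llSCC ⇒ lllSCCC   [S → l S C]
lllSCCC ⇒ llllSCCCC   [S → l S C]
llllSCCCC ⇒ lllluCCCC   [S → u]
lllluCCCC ⇒ llllulClCCC   [C → l C l]
llllulClCCC ⇒ llllulvlCCC   [C → v]
llllulvlCCC ⇒ llllulvllClCC   [C → l C l]
llllulvllClCC ⇒ llllulvllvlCC   [C → v]
llllulvllvlCC ⇒ llllulvllvllClC   [C → l C l]
llllulvllvllClC ⇒ llllulvllvllvlC   [C → v]
llllulvllvllvlC ⇒ llllulvllvllvlv   [C → v]

S ⇒ lSC ⇒ llSCC ⇒ lllSCCC ⇒ llllSCCCC ⇒ lllluCCCC ⇒ llllulClCCC ⇒ llllulvlCCC ⇒ llllulvllClCC ⇒ llllulvllvlCC ⇒ llllulvllvllClC ⇒ llllulvllvllvlC ⇒ llllulvllvllvlv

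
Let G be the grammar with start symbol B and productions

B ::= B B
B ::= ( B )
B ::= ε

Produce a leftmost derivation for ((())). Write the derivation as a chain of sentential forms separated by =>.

B => BB => BBB => (B)BB => ((B))BB => ((BB))BB => (((B)B))BB => ((()B))BB => ((()))BB => ((()))B => ((()))

B => BB   [B ::= B B]
BB => BBB   [B ::= B B]
BBB => (B)BB   [B ::= ( B )]
(B)BB => ((B))BB   [B ::= ( B )]
((B))BB => ((BB))BB   [B ::= B B]
((BB))BB => (((B)B))BB   [B ::= ( B )]
(((B)B))BB => ((()B))BB   [B ::= ε]
((()B))BB => ((()))BB   [B ::= ε]
((()))BB => ((()))B   [B ::= ε]
((()))B => ((()))   [B ::= ε]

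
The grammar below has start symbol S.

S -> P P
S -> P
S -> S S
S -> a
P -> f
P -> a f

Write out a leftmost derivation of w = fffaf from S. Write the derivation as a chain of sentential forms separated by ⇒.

S ⇒ SS ⇒ SSS ⇒ PSS ⇒ fSS ⇒ fPS ⇒ ffS ⇒ ffPP ⇒ fffP ⇒ fffaf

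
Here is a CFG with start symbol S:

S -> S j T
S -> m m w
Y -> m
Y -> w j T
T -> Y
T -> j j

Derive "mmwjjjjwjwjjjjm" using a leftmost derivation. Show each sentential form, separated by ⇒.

S ⇒ SjT   [S -> S j T]
SjT ⇒ SjTjT   [S -> S j T]
SjTjT ⇒ SjTjTjT   [S -> S j T]
SjTjTjT ⇒ mmwjTjTjT   [S -> m m w]
mmwjTjTjT ⇒ mmwjjjjTjT   [T -> j j]
mmwjjjjTjT ⇒ mmwjjjjYjT   [T -> Y]
mmwjjjjYjT ⇒ mmwjjjjwjTjT   [Y -> w j T]
mmwjjjjwjTjT ⇒ mmwjjjjwjYjT   [T -> Y]
mmwjjjjwjYjT ⇒ mmwjjjjwjwjTjT   [Y -> w j T]
mmwjjjjwjwjTjT ⇒ mmwjjjjwjwjjjjT   [T -> j j]
mmwjjjjwjwjjjjT ⇒ mmwjjjjwjwjjjjY   [T -> Y]
mmwjjjjwjwjjjjY ⇒ mmwjjjjwjwjjjjm   [Y -> m]

S⇒SjT⇒SjTjT⇒SjTjTjT⇒mmwjTjTjT⇒mmwjjjjTjT⇒mmwjjjjYjT⇒mmwjjjjwjTjT⇒mmwjjjjwjYjT⇒mmwjjjjwjwjTjT⇒mmwjjjjwjwjjjjT⇒mmwjjjjwjwjjjjY⇒mmwjjjjwjwjjjjm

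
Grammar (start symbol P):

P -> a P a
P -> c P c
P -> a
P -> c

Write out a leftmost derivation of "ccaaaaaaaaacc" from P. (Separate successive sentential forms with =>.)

P => cPc   [P -> c P c]
cPc => ccPcc   [P -> c P c]
ccPcc => ccaPacc   [P -> a P a]
ccaPacc => ccaaPaacc   [P -> a P a]
ccaaPaacc => ccaaaPaaacc   [P -> a P a]
ccaaaPaaacc => ccaaaaPaaaacc   [P -> a P a]
ccaaaaPaaaacc => ccaaaaaaaaacc   [P -> a]

P => cPc => ccPcc => ccaPacc => ccaaPaacc => ccaaaPaaacc => ccaaaaPaaaacc => ccaaaaaaaaacc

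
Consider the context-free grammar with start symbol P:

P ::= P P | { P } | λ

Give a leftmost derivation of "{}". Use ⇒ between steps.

P ⇒ PP   [P ::= P P]
PP ⇒ PPP   [P ::= P P]
PPP ⇒ {P}PP   [P ::= { P }]
{P}PP ⇒ {}PP   [P ::= λ]
{}PP ⇒ {}P   [P ::= λ]
{}P ⇒ {}   [P ::= λ]

P ⇒ PP ⇒ PPP ⇒ {P}PP ⇒ {}PP ⇒ {}P ⇒ {}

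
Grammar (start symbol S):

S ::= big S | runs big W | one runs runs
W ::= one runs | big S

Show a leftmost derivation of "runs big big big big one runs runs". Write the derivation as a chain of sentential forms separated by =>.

S => runs big W => runs big big S => runs big big big S => runs big big big big S => runs big big big big one runs runs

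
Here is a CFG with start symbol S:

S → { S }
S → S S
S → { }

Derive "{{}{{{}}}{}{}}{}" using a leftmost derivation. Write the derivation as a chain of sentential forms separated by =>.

S => SS   [S → S S]
SS => {S}S   [S → { S }]
{S}S => {SS}S   [S → S S]
{SS}S => {{}S}S   [S → { }]
{{}S}S => {{}SS}S   [S → S S]
{{}SS}S => {{}{S}S}S   [S → { S }]
{{}{S}S}S => {{}{{S}}S}S   [S → { S }]
{{}{{S}}S}S => {{}{{{}}}S}S   [S → { }]
{{}{{{}}}S}S => {{}{{{}}}SS}S   [S → S S]
{{}{{{}}}SS}S => {{}{{{}}}{}S}S   [S → { }]
{{}{{{}}}{}S}S => {{}{{{}}}{}{}}S   [S → { }]
{{}{{{}}}{}{}}S => {{}{{{}}}{}{}}{}   [S → { }]

S => SS => {S}S => {SS}S => {{}S}S => {{}SS}S => {{}{S}S}S => {{}{{S}}S}S => {{}{{{}}}S}S => {{}{{{}}}SS}S => {{}{{{}}}{}S}S => {{}{{{}}}{}{}}S => {{}{{{}}}{}{}}{}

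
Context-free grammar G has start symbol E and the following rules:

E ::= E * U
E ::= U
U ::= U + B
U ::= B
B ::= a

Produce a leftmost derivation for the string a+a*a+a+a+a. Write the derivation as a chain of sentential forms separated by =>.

E => E*U   [E ::= E * U]
E*U => U*U   [E ::= U]
U*U => U+B*U   [U ::= U + B]
U+B*U => B+B*U   [U ::= B]
B+B*U => a+B*U   [B ::= a]
a+B*U => a+a*U   [B ::= a]
a+a*U => a+a*U+B   [U ::= U + B]
a+a*U+B => a+a*U+B+B   [U ::= U + B]
a+a*U+B+B => a+a*U+B+B+B   [U ::= U + B]
a+a*U+B+B+B => a+a*B+B+B+B   [U ::= B]
a+a*B+B+B+B => a+a*a+B+B+B   [B ::= a]
a+a*a+B+B+B => a+a*a+a+B+B   [B ::= a]
a+a*a+a+B+B => a+a*a+a+a+B   [B ::= a]
a+a*a+a+a+B => a+a*a+a+a+a   [B ::= a]

E => E*U => U*U => U+B*U => B+B*U => a+B*U => a+a*U => a+a*U+B => a+a*U+B+B => a+a*U+B+B+B => a+a*B+B+B+B => a+a*a+B+B+B => a+a*a+a+B+B => a+a*a+a+a+B => a+a*a+a+a+a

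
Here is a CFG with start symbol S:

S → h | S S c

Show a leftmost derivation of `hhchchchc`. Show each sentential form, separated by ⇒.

S ⇒ SSc ⇒ SScSc ⇒ SScScSc ⇒ SScScScSc ⇒ hScScScSc ⇒ hhcScScSc ⇒ hhchcScSc ⇒ hhchchcSc ⇒ hhchchchc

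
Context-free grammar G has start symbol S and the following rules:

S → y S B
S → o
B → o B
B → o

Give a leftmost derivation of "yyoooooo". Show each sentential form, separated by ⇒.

S ⇒ ySB   [S → y S B]
ySB ⇒ yySBB   [S → y S B]
yySBB ⇒ yyoBB   [S → o]
yyoBB ⇒ yyooB   [B → o]
yyooB ⇒ yyoooB   [B → o B]
yyoooB ⇒ yyooooB   [B → o B]
yyooooB ⇒ yyoooooB   [B → o B]
yyoooooB ⇒ yyoooooo   [B → o]

S ⇒ ySB ⇒ yySBB ⇒ yyoBB ⇒ yyooB ⇒ yyoooB ⇒ yyooooB ⇒ yyoooooB ⇒ yyoooooo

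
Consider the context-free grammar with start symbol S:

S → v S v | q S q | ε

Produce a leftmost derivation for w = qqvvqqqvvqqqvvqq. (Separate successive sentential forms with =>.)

S => qSq   [S → q S q]
qSq => qqSqq   [S → q S q]
qqSqq => qqvSvqq   [S → v S v]
qqvSvqq => qqvvSvvqq   [S → v S v]
qqvvSvvqq => qqvvqSqvvqq   [S → q S q]
qqvvqSqvvqq => qqvvqqSqqvvqq   [S → q S q]
qqvvqqSqqvvqq => qqvvqqqSqqqvvqq   [S → q S q]
qqvvqqqSqqqvvqq => qqvvqqqvSvqqqvvqq   [S → v S v]
qqvvqqqvSvqqqvvqq => qqvvqqqvvqqqvvqq   [S → ε]

S => qSq => qqSqq => qqvSvqq => qqvvSvvqq => qqvvqSqvvqq => qqvvqqSqqvvqq => qqvvqqqSqqqvvqq => qqvvqqqvSvqqqvvqq => qqvvqqqvvqqqvvqq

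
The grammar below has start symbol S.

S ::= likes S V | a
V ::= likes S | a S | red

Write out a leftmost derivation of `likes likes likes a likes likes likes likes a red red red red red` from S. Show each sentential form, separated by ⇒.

S ⇒ likes S V ⇒ likes likes S V V ⇒ likes likes likes S V V V ⇒ likes likes likes a V V V ⇒ likes likes likes a likes S V V ⇒ likes likes likes a likes likes S V V V ⇒ likes likes likes a likes likes likes S V V V V ⇒ likes likes likes a likes likes likes likes S V V V V V ⇒ likes likes likes a likes likes likes likes a V V V V V ⇒ likes likes likes a likes likes likes likes a red V V V V ⇒ likes likes likes a likes likes likes likes a red red V V V ⇒ likes likes likes a likes likes likes likes a red red red V V ⇒ likes likes likes a likes likes likes likes a red red red red V ⇒ likes likes likes a likes likes likes likes a red red red red red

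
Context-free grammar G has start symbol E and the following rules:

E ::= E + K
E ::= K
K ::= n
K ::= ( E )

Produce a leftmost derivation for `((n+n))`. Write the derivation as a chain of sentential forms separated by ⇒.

E ⇒ K ⇒ (E) ⇒ (K) ⇒ ((E)) ⇒ ((E+K)) ⇒ ((K+K)) ⇒ ((n+K)) ⇒ ((n+n))

E ⇒ K   [E ::= K]
K ⇒ (E)   [K ::= ( E )]
(E) ⇒ (K)   [E ::= K]
(K) ⇒ ((E))   [K ::= ( E )]
((E)) ⇒ ((E+K))   [E ::= E + K]
((E+K)) ⇒ ((K+K))   [E ::= K]
((K+K)) ⇒ ((n+K))   [K ::= n]
((n+K)) ⇒ ((n+n))   [K ::= n]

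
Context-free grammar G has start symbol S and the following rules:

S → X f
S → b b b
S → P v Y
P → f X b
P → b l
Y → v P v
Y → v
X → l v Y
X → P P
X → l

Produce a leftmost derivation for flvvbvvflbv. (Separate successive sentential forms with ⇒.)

S ⇒ PvY ⇒ fXbvY ⇒ flvYbvY ⇒ flvvbvY ⇒ flvvbvvPv ⇒ flvvbvvfXbv ⇒ flvvbvvflbv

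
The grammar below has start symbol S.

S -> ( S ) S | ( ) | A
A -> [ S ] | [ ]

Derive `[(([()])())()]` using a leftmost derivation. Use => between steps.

S => A => [S] => [(S)S] => [((S)S)S] => [((A)S)S] => [(([S])S)S] => [(([()])S)S] => [(([()])())S] => [(([()])())()]

S => A   [S -> A]
A => [S]   [A -> [ S ]]
[S] => [(S)S]   [S -> ( S ) S]
[(S)S] => [((S)S)S]   [S -> ( S ) S]
[((S)S)S] => [((A)S)S]   [S -> A]
[((A)S)S] => [(([S])S)S]   [A -> [ S ]]
[(([S])S)S] => [(([()])S)S]   [S -> ( )]
[(([()])S)S] => [(([()])())S]   [S -> ( )]
[(([()])())S] => [(([()])())()]   [S -> ( )]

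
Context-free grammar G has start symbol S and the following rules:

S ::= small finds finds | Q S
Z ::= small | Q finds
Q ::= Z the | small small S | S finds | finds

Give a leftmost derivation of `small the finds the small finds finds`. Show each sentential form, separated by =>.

S => Q S   [S ::= Q S]
Q S => Z the S   [Q ::= Z the]
Z the S => Q finds the S   [Z ::= Q finds]
Q finds the S => Z the finds the S   [Q ::= Z the]
Z the finds the S => small the finds the S   [Z ::= small]
small the finds the S => small the finds the small finds finds   [S ::= small finds finds]

S => Q S => Z the S => Q finds the S => Z the finds the S => small the finds the S => small the finds the small finds finds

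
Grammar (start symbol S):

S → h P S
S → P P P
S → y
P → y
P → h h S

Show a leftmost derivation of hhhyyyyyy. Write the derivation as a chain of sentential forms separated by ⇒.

S ⇒ PPP ⇒ hhSPP ⇒ hhhPSPP ⇒ hhhySPP ⇒ hhhyPPPPP ⇒ hhhyyPPPP ⇒ hhhyyyPPP ⇒ hhhyyyyPP ⇒ hhhyyyyyP ⇒ hhhyyyyyy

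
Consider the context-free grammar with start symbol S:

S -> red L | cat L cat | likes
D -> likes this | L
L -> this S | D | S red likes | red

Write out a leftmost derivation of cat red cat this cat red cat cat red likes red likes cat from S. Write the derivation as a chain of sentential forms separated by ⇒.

S ⇒ cat L cat   [S -> cat L cat]
cat L cat ⇒ cat S red likes cat   [L -> S red likes]
cat S red likes cat ⇒ cat red L red likes cat   [S -> red L]
cat red L red likes cat ⇒ cat red S red likes red likes cat   [L -> S red likes]
cat red S red likes red likes cat ⇒ cat red cat L cat red likes red likes cat   [S -> cat L cat]
cat red cat L cat red likes red likes cat ⇒ cat red cat this S cat red likes red likes cat   [L -> this S]
cat red cat this S cat red likes red likes cat ⇒ cat red cat this cat L cat cat red likes red likes cat   [S -> cat L cat]
cat red cat this cat L cat cat red likes red likes cat ⇒ cat red cat this cat red cat cat red likes red likes cat   [L -> red]

S ⇒ cat L cat ⇒ cat S red likes cat ⇒ cat red L red likes cat ⇒ cat red S red likes red likes cat ⇒ cat red cat L cat red likes red likes cat ⇒ cat red cat this S cat red likes red likes cat ⇒ cat red cat this cat L cat cat red likes red likes cat ⇒ cat red cat this cat red cat cat red likes red likes cat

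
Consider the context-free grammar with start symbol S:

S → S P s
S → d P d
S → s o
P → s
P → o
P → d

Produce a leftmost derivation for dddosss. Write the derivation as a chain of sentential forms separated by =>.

S=>SPs=>SPsPs=>dPdPsPs=>dddPsPs=>dddosPs=>dddosss

S => SPs   [S → S P s]
SPs => SPsPs   [S → S P s]
SPsPs => dPdPsPs   [S → d P d]
dPdPsPs => dddPsPs   [P → d]
dddPsPs => dddosPs   [P → o]
dddosPs => dddosss   [P → s]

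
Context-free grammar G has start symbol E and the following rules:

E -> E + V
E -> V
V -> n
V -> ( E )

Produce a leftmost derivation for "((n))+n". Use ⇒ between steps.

E ⇒ E+V   [E -> E + V]
E+V ⇒ V+V   [E -> V]
V+V ⇒ (E)+V   [V -> ( E )]
(E)+V ⇒ (V)+V   [E -> V]
(V)+V ⇒ ((E))+V   [V -> ( E )]
((E))+V ⇒ ((V))+V   [E -> V]
((V))+V ⇒ ((n))+V   [V -> n]
((n))+V ⇒ ((n))+n   [V -> n]

E ⇒ E+V ⇒ V+V ⇒ (E)+V ⇒ (V)+V ⇒ ((E))+V ⇒ ((V))+V ⇒ ((n))+V ⇒ ((n))+n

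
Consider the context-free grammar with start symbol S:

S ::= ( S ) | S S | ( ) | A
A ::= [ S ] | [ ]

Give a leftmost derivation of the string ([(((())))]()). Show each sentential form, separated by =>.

S => (S) => (SS) => (AS) => ([S]S) => ([(S)]S) => ([((S))]S) => ([(((S)))]S) => ([(((())))]S) => ([(((())))]())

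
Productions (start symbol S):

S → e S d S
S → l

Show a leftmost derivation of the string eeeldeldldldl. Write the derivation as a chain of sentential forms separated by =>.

S=>eSdS=>eeSdSdS=>eeeSdSdSdS=>eeeldSdSdS=>eeeldeSdSdSdS=>eeeldeldSdSdS=>eeeldeldldSdS=>eeeldeldldldS=>eeeldeldldldl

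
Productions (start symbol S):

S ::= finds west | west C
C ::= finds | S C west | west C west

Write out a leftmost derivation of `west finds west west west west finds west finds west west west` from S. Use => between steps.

S => west C => west S C west => west finds west C west => west finds west west C west west => west finds west west S C west west west => west finds west west west C C west west west => west finds west west west west C west C west west west => west finds west west west west finds west C west west west => west finds west west west west finds west finds west west west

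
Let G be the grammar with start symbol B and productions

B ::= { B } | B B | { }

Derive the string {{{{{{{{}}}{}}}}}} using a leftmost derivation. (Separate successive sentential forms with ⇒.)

B ⇒ {B}   [B ::= { B }]
{B} ⇒ {{B}}   [B ::= { B }]
{{B}} ⇒ {{{B}}}   [B ::= { B }]
{{{B}}} ⇒ {{{{B}}}}   [B ::= { B }]
{{{{B}}}} ⇒ {{{{{B}}}}}   [B ::= { B }]
{{{{{B}}}}} ⇒ {{{{{BB}}}}}   [B ::= B B]
{{{{{BB}}}}} ⇒ {{{{{{B}B}}}}}   [B ::= { B }]
{{{{{{B}B}}}}} ⇒ {{{{{{{B}}B}}}}}   [B ::= { B }]
{{{{{{{B}}B}}}}} ⇒ {{{{{{{{}}}B}}}}}   [B ::= { }]
{{{{{{{{}}}B}}}}} ⇒ {{{{{{{{}}}{}}}}}}   [B ::= { }]

B ⇒ {B} ⇒ {{B}} ⇒ {{{B}}} ⇒ {{{{B}}}} ⇒ {{{{{B}}}}} ⇒ {{{{{BB}}}}} ⇒ {{{{{{B}B}}}}} ⇒ {{{{{{{B}}B}}}}} ⇒ {{{{{{{{}}}B}}}}} ⇒ {{{{{{{{}}}{}}}}}}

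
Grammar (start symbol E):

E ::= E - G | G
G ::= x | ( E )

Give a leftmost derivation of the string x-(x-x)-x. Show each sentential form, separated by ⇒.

E ⇒ E-G   [E ::= E - G]
E-G ⇒ E-G-G   [E ::= E - G]
E-G-G ⇒ G-G-G   [E ::= G]
G-G-G ⇒ x-G-G   [G ::= x]
x-G-G ⇒ x-(E)-G   [G ::= ( E )]
x-(E)-G ⇒ x-(E-G)-G   [E ::= E - G]
x-(E-G)-G ⇒ x-(G-G)-G   [E ::= G]
x-(G-G)-G ⇒ x-(x-G)-G   [G ::= x]
x-(x-G)-G ⇒ x-(x-x)-G   [G ::= x]
x-(x-x)-G ⇒ x-(x-x)-x   [G ::= x]

E ⇒ E-G ⇒ E-G-G ⇒ G-G-G ⇒ x-G-G ⇒ x-(E)-G ⇒ x-(E-G)-G ⇒ x-(G-G)-G ⇒ x-(x-G)-G ⇒ x-(x-x)-G ⇒ x-(x-x)-x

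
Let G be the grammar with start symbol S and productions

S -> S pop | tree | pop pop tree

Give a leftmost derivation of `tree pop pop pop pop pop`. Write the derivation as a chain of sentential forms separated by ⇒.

S ⇒ S pop ⇒ S pop pop ⇒ S pop pop pop ⇒ S pop pop pop pop ⇒ S pop pop pop pop pop ⇒ tree pop pop pop pop pop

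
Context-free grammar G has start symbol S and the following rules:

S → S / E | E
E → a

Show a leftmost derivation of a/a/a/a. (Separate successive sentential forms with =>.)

S => S/E => S/E/E => S/E/E/E => E/E/E/E => a/E/E/E => a/a/E/E => a/a/a/E => a/a/a/a

S => S/E   [S → S / E]
S/E => S/E/E   [S → S / E]
S/E/E => S/E/E/E   [S → S / E]
S/E/E/E => E/E/E/E   [S → E]
E/E/E/E => a/E/E/E   [E → a]
a/E/E/E => a/a/E/E   [E → a]
a/a/E/E => a/a/a/E   [E → a]
a/a/a/E => a/a/a/a   [E → a]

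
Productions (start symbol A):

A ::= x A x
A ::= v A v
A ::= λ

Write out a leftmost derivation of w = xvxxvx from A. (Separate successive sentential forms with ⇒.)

A ⇒ xAx ⇒ xvAvx ⇒ xvxAxvx ⇒ xvxxvx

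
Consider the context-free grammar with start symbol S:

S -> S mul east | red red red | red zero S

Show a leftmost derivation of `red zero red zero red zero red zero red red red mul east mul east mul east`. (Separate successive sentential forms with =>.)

S => S mul east => red zero S mul east => red zero S mul east mul east => red zero S mul east mul east mul east => red zero red zero S mul east mul east mul east => red zero red zero red zero S mul east mul east mul east => red zero red zero red zero red zero S mul east mul east mul east => red zero red zero red zero red zero red red red mul east mul east mul east

S => S mul east   [S -> S mul east]
S mul east => red zero S mul east   [S -> red zero S]
red zero S mul east => red zero S mul east mul east   [S -> S mul east]
red zero S mul east mul east => red zero S mul east mul east mul east   [S -> S mul east]
red zero S mul east mul east mul east => red zero red zero S mul east mul east mul east   [S -> red zero S]
red zero red zero S mul east mul east mul east => red zero red zero red zero S mul east mul east mul east   [S -> red zero S]
red zero red zero red zero S mul east mul east mul east => red zero red zero red zero red zero S mul east mul east mul east   [S -> red zero S]
red zero red zero red zero red zero S mul east mul east mul east => red zero red zero red zero red zero red red red mul east mul east mul east   [S -> red red red]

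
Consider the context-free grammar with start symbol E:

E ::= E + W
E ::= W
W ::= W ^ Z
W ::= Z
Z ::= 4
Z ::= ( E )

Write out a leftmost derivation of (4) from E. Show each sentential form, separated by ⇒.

E ⇒ W ⇒ Z ⇒ (E) ⇒ (W) ⇒ (Z) ⇒ (4)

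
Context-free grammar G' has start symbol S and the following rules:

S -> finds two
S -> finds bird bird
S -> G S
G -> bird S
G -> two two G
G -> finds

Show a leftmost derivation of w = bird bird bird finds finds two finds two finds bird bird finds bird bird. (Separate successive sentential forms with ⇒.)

S ⇒ G S   [S -> G S]
G S ⇒ bird S S   [G -> bird S]
bird S S ⇒ bird G S S   [S -> G S]
bird G S S ⇒ bird bird S S S   [G -> bird S]
bird bird S S S ⇒ bird bird G S S S   [S -> G S]
bird bird G S S S ⇒ bird bird bird S S S S   [G -> bird S]
bird bird bird S S S S ⇒ bird bird bird G S S S S   [S -> G S]
bird bird bird G S S S S ⇒ bird bird bird finds S S S S   [G -> finds]
bird bird bird finds S S S S ⇒ bird bird bird finds finds two S S S   [S -> finds two]
bird bird bird finds finds two S S S ⇒ bird bird bird finds finds two finds two S S   [S -> finds two]
bird bird bird finds finds two finds two S S ⇒ bird bird bird finds finds two finds two finds bird bird S   [S -> finds bird bird]
bird bird bird finds finds two finds two finds bird bird S ⇒ bird bird bird finds finds two finds two finds bird bird finds bird bird   [S -> finds bird bird]

S ⇒ G S ⇒ bird S S ⇒ bird G S S ⇒ bird bird S S S ⇒ bird bird G S S S ⇒ bird bird bird S S S S ⇒ bird bird bird G S S S S ⇒ bird bird bird finds S S S S ⇒ bird bird bird finds finds two S S S ⇒ bird bird bird finds finds two finds two S S ⇒ bird bird bird finds finds two finds two finds bird bird S ⇒ bird bird bird finds finds two finds two finds bird bird finds bird bird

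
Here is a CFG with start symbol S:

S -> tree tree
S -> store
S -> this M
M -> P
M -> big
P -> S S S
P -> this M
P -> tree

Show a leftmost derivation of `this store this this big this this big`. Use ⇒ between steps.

S ⇒ this M   [S -> this M]
this M ⇒ this P   [M -> P]
this P ⇒ this S S S   [P -> S S S]
this S S S ⇒ this store S S   [S -> store]
this store S S ⇒ this store this M S   [S -> this M]
this store this M S ⇒ this store this P S   [M -> P]
this store this P S ⇒ this store this this M S   [P -> this M]
this store this this M S ⇒ this store this this big S   [M -> big]
this store this this big S ⇒ this store this this big this M   [S -> this M]
this store this this big this M ⇒ this store this this big this P   [M -> P]
this store this this big this P ⇒ this store this this big this this M   [P -> this M]
this store this this big this this M ⇒ this store this this big this this big   [M -> big]

S ⇒ this M ⇒ this P ⇒ this S S S ⇒ this store S S ⇒ this store this M S ⇒ this store this P S ⇒ this store this this M S ⇒ this store this this big S ⇒ this store this this big this M ⇒ this store this this big this P ⇒ this store this this big this this M ⇒ this store this this big this this big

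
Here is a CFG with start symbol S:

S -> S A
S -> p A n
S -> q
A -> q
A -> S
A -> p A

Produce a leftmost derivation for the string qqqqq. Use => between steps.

S => SA => SAA => qAA => qSA => qSAA => qSAAA => qqAAA => qqqAA => qqqqA => qqqqq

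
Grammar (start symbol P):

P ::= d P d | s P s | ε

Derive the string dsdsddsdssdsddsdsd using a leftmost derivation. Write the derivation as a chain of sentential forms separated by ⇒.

P ⇒ dPd ⇒ dsPsd ⇒ dsdPdsd ⇒ dsdsPsdsd ⇒ dsdsdPdsdsd ⇒ dsdsddPddsdsd ⇒ dsdsddsPsddsdsd ⇒ dsdsddsdPdsddsdsd ⇒ dsdsddsdsPsdsddsdsd ⇒ dsdsddsdssdsddsdsd

P ⇒ dPd   [P ::= d P d]
dPd ⇒ dsPsd   [P ::= s P s]
dsPsd ⇒ dsdPdsd   [P ::= d P d]
dsdPdsd ⇒ dsdsPsdsd   [P ::= s P s]
dsdsPsdsd ⇒ dsdsdPdsdsd   [P ::= d P d]
dsdsdPdsdsd ⇒ dsdsddPddsdsd   [P ::= d P d]
dsdsddPddsdsd ⇒ dsdsddsPsddsdsd   [P ::= s P s]
dsdsddsPsddsdsd ⇒ dsdsddsdPdsddsdsd   [P ::= d P d]
dsdsddsdPdsddsdsd ⇒ dsdsddsdsPsdsddsdsd   [P ::= s P s]
dsdsddsdsPsdsddsdsd ⇒ dsdsddsdssdsddsdsd   [P ::= ε]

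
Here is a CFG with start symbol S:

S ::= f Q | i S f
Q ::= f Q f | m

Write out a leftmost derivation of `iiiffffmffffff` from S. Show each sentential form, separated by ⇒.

S ⇒ iSf ⇒ iiSff ⇒ iiiSfff ⇒ iiifQfff ⇒ iiiffQffff ⇒ iiifffQfffff ⇒ iiiffffQffffff ⇒ iiiffffmffffff

S ⇒ iSf   [S ::= i S f]
iSf ⇒ iiSff   [S ::= i S f]
iiSff ⇒ iiiSfff   [S ::= i S f]
iiiSfff ⇒ iiifQfff   [S ::= f Q]
iiifQfff ⇒ iiiffQffff   [Q ::= f Q f]
iiiffQffff ⇒ iiifffQfffff   [Q ::= f Q f]
iiifffQfffff ⇒ iiiffffQffffff   [Q ::= f Q f]
iiiffffQffffff ⇒ iiiffffmffffff   [Q ::= m]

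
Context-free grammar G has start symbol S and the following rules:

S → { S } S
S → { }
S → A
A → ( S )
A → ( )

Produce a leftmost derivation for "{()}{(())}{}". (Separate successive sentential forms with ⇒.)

S ⇒ {S}S   [S → { S } S]
{S}S ⇒ {A}S   [S → A]
{A}S ⇒ {()}S   [A → ( )]
{()}S ⇒ {()}{S}S   [S → { S } S]
{()}{S}S ⇒ {()}{A}S   [S → A]
{()}{A}S ⇒ {()}{(S)}S   [A → ( S )]
{()}{(S)}S ⇒ {()}{(A)}S   [S → A]
{()}{(A)}S ⇒ {()}{(())}S   [A → ( )]
{()}{(())}S ⇒ {()}{(())}{}   [S → { }]

S ⇒ {S}S ⇒ {A}S ⇒ {()}S ⇒ {()}{S}S ⇒ {()}{A}S ⇒ {()}{(S)}S ⇒ {()}{(A)}S ⇒ {()}{(())}S ⇒ {()}{(())}{}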